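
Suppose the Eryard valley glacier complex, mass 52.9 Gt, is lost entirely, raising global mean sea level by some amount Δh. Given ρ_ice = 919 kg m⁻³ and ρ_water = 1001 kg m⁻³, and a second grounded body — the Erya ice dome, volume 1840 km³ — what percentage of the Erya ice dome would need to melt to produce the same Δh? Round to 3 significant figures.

Equal sea-level rise means equal mass of meltwater, i.e. equal mass of ice lost.
Ice mass of Eryard: 5.290×10^13 kg; ice mass of Erya: 1.691×10^15 kg.
Fraction required = 5.290×10^13 / 1.691×10^15 = 0.0313 → 3.13 %.

≈ 3.13 %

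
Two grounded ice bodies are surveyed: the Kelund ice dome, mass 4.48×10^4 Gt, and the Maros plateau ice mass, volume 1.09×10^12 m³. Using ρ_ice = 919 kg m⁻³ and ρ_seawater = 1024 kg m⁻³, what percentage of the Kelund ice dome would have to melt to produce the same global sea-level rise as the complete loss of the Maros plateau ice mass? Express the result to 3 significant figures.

≈ 2.24 %

Equal sea-level rise means equal mass of meltwater, i.e. equal mass of ice lost.
Ice mass of Maros: 1.002×10^15 kg; ice mass of Kelund: 4.480×10^16 kg.
Fraction required = 1.002×10^15 / 4.480×10^16 = 0.0224 → 2.24 %.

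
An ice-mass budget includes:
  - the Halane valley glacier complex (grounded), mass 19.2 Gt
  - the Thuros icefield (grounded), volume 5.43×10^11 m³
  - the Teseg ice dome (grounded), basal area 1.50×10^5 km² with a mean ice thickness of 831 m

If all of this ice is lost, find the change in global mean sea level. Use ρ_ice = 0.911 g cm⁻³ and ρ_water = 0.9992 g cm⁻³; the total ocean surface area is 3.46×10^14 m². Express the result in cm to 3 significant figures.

≈ 33.0 cm

Halane: 19.2 Gt = 1.920×10^13 kg; dividing by ρ_w = 0.9992 g cm⁻³ = 999.2 kg m⁻³ gives 1.922×10^10 m³ of water.
Thuros: 5.43×10^11 m³ × (911/999.2) = 4.951×10^11 m³ of water.
Teseg: ice volume = 1.50×10^5 km² × 831 m = 1.246×10^5 km³; 1.246×10^5 × (911/999.2) = 1.136×10^5 km³ of water.
Total added water ≈ 1.142×10^14 m³ over 3.46×10^14 m² → Δh = 0.330 m = 33.0 cm.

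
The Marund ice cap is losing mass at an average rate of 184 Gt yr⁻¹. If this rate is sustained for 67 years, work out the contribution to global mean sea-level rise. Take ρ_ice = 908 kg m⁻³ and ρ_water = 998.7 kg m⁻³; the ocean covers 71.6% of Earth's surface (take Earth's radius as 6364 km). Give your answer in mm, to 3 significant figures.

Total mass lost = 184 Gt/yr × 67 yr = 1.233×10^4 Gt = 1.233×10^16 kg.
ρ_w = 998.7 kg m⁻³, so water volume = 1.233×10^16 / 998.7 = 1.234×10^13 m³.
Δh = 1.234×10^13 / 3.64×10^14 = 0.0339 m = 33.9 mm.

≈ 33.9 mm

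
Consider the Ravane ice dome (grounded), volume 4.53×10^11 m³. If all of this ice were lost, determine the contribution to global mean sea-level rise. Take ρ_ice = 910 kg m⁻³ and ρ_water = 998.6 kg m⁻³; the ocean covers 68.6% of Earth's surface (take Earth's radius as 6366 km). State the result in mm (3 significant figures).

Ravane: 4.53×10^11 m³ × (910/998.6) = 4.128×10^11 m³ of water.
Spread over 3.49×10^14 m² of ocean, Δh = 4.128×10^11 / 3.49×10^14 = 1.18×10^-3 m = 1.18 mm.

≈ 1.18 mm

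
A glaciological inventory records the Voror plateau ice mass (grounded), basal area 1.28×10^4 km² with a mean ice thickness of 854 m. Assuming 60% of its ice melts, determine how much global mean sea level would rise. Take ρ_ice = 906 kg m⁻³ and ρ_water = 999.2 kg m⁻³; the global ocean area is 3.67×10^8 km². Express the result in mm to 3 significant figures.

≈ 16.2 mm

Voror: ice volume = 1.28×10^4 km² × 854 m = 1.093×10^4 km³; 0.6 × 1.093×10^4 × (906/999.2) = 5947 km³ of water.
Spread over 3.67×10^14 m² of ocean, Δh = 5.947×10^12 / 3.67×10^14 = 0.0162 m = 16.2 mm.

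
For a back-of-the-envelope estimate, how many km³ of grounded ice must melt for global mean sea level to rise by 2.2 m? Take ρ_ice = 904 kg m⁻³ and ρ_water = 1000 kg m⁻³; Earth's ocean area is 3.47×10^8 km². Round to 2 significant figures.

Required water volume = Δh × A = 2.2 m × 3.47×10^14 m² = 7.634×10^14 m³ = 7.634×10^5 km³.
Ice volume = water volume × ρ_w/ρ_ice = 7.634×10^5 × 1000/904 = 8.4×10^5 km³.

≈ 8.4×10^5 km³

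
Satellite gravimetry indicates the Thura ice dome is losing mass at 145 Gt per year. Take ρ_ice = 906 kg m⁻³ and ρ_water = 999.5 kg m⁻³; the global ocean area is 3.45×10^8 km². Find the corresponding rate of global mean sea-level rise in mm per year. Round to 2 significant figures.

≈ 0.42 mm/yr

ρ_w = 999.5 kg m⁻³. Annual water volume added = 145 Gt / ρ_w = 1.450×10^14 kg / 999.5 kg m⁻³ = 1.451×10^11 m³.
Δh per year = 1.451×10^11 / 3.45×10^14 = 4.21×10^-4 m = 0.42 mm.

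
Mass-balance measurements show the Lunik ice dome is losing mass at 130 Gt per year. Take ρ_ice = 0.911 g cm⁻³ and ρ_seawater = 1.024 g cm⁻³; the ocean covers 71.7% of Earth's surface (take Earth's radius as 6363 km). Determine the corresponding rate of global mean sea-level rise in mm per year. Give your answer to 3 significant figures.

ρ_w = 1.024 g cm⁻³ = 1024 kg m⁻³. Annual water volume added = 130 Gt / ρ_w = 1.300×10^14 kg / 1024 kg m⁻³ = 1.270×10^11 m³.
Δh per year = 1.270×10^11 / 3.65×10^14 = 3.48×10^-4 m = 0.348 mm.

≈ 0.348 mm/yr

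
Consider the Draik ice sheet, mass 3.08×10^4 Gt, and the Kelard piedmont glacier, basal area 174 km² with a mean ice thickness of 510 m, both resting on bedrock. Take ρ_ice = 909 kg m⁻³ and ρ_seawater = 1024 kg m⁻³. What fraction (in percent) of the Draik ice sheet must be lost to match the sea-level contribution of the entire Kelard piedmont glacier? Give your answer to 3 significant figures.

Equal sea-level rise means equal mass of meltwater, i.e. equal mass of ice lost.
Ice mass of Kelard: 8.066×10^13 kg; ice mass of Draik: 3.080×10^16 kg.
Fraction required = 8.066×10^13 / 3.080×10^16 = 2.62×10^-3 → 0.262 %.

≈ 0.262 %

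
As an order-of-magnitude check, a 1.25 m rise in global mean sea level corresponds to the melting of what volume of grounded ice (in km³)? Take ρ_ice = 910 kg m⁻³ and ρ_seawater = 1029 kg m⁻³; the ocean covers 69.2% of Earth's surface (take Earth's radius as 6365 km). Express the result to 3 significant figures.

Required water volume = Δh × A = 1.25 m × 3.52×10^14 m² = 4.404×10^14 m³ = 4.404×10^5 km³.
Ice volume = water volume × ρ_w/ρ_ice = 4.404×10^5 × 1029/910 = 4.98×10^5 km³.

≈ 4.98×10^5 km³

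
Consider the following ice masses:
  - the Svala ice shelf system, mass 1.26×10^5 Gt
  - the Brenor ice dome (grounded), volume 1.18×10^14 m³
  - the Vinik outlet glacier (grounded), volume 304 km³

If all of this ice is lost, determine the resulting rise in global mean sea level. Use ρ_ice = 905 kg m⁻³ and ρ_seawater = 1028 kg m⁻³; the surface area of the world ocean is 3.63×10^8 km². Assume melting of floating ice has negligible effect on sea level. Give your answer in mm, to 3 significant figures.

The Svala ice shelf system is floating and already displaces its own weight of water, so its melt adds essentially nothing to sea level.
Brenor: 1.18×10^14 m³ × (905/1028) = 1.039×10^14 m³ of water.
Vinik: 304 km³ × (905/1028) = 267.6 km³ of water.
Total added water ≈ 1.041×10^14 m³ over 3.63×10^14 m² → Δh = 0.287 m = 287 mm.

≈ 287 mm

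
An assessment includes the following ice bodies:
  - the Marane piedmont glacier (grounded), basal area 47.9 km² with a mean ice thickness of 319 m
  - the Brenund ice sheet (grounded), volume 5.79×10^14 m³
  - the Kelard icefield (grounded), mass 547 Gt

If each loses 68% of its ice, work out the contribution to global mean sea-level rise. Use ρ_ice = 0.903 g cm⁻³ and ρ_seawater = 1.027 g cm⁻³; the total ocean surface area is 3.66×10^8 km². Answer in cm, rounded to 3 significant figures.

Marane: ice volume = 47.9 km² × 319 m = 15.28 km³; 0.68 × 15.28 × (903/1027) = 9.136 km³ of water.
Brenund: 0.68 × 5.79×10^14 m³ × (903/1027) = 3.462×10^14 m³ of water.
Kelard: 0.68 × 547 Gt = 3.720×10^14 kg; dividing by ρ_w = 1.027 g cm⁻³ = 1027 kg m⁻³ gives 3.622×10^11 m³ of water.
Total added water ≈ 3.466×10^14 m³ over 3.66×10^14 m² → Δh = 0.947 m = 94.7 cm.

≈ 94.7 cm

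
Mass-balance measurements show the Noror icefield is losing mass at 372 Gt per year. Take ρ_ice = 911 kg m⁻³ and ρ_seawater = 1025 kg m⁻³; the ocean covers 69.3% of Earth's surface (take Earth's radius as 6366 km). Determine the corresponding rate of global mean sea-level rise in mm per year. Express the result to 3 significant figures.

ρ_w = 1025 kg m⁻³. Annual water volume added = 372 Gt / ρ_w = 3.720×10^14 kg / 1025 kg m⁻³ = 3.629×10^11 m³.
Δh per year = 3.629×10^11 / 3.53×10^14 = 1.03×10^-3 m = 1.03 mm.

≈ 1.03 mm/yr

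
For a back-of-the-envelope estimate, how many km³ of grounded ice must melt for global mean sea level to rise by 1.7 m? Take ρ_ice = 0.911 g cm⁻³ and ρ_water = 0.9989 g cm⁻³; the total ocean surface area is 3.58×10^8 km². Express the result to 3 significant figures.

Required water volume = Δh × A = 1.7 m × 3.58×10^14 m² = 6.086×10^14 m³ = 6.086×10^5 km³.
Ice volume = water volume × ρ_w/ρ_ice = 6.086×10^5 × 998.9/911 = 6.67×10^5 km³.

≈ 6.67×10^5 km³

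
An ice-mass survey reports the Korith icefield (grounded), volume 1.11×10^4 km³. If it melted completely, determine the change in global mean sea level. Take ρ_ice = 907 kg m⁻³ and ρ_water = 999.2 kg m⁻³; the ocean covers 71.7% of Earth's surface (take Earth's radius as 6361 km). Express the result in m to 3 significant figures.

Korith: 1.11×10^4 km³ × (907/999.2) = 1.008×10^4 km³ of water.
Spread over 3.65×10^14 m² of ocean, Δh = 1.008×10^13 / 3.65×10^14 = 0.0276 m.

≈ 0.0276 m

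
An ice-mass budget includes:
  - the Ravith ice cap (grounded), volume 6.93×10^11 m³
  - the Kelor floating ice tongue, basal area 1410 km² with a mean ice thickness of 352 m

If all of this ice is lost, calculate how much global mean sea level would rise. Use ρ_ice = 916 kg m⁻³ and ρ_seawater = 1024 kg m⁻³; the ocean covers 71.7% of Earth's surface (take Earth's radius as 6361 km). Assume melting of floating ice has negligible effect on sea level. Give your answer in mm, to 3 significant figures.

Ravith: 6.93×10^11 m³ × (916/1024) = 6.199×10^11 m³ of water.
The Kelor floating ice tongue is floating and already displaces its own weight of water, so its melt adds essentially nothing to sea level.
Total added water ≈ 6.199×10^11 m³ over 3.65×10^14 m² → Δh = 1.70×10^-3 m = 1.70 mm.

≈ 1.70 mm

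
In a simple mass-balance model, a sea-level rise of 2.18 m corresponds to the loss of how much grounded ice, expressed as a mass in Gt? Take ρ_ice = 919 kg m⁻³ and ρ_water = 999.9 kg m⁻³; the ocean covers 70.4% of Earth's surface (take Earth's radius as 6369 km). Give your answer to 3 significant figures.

Required water volume = Δh × A = 2.18 m × 3.59×10^14 m² = 7.823×10^14 m³.
ρ_w = 999.9 kg m⁻³, so the mass of water = 7.823×10^14 m³ × 999.9 kg m⁻³ = 7.822×10^17 kg = 7.82×10^5 Gt (and the same mass of ice, by conservation).

≈ 7.82×10^5 Gt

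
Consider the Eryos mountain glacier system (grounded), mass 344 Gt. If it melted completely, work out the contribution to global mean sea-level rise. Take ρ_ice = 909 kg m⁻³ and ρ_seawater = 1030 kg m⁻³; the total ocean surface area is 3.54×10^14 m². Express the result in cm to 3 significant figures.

≈ 0.0943 cm

Eryos: 344 Gt = 3.440×10^14 kg; dividing by ρ_w = 1030 kg m⁻³ gives 3.340×10^11 m³ of water.
Spread over 3.54×10^14 m² of ocean, Δh = 3.340×10^11 / 3.54×10^14 = 9.43×10^-4 m = 0.0943 cm.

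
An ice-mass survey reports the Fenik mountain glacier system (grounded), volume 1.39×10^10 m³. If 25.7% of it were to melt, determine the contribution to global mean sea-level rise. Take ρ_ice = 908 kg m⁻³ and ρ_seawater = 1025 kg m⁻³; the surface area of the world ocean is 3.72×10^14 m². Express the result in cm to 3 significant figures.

Fenik: 0.257 × 1.39×10^10 m³ × (908/1025) = 3.165×10^9 m³ of water.
Spread over 3.72×10^14 m² of ocean, Δh = 3.165×10^9 / 3.72×10^14 = 8.51×10^-6 m = 8.51×10^-4 cm.

≈ 8.51×10^-4 cm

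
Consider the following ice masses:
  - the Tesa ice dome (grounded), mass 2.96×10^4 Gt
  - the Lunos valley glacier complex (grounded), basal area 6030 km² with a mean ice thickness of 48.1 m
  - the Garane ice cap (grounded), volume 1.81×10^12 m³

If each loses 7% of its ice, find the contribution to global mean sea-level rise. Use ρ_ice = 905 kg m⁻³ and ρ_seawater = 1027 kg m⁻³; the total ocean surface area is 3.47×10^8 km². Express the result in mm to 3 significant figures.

Tesa: 0.07 × 2.96×10^4 Gt = 2.072×10^15 kg; dividing by ρ_w = 1027 kg m⁻³ gives 2.018×10^12 m³ of water.
Lunos: ice volume = 6030 km² × 48.1 m = 290.0 km³; 0.07 × 290.0 × (905/1027) = 17.89 km³ of water.
Garane: 0.07 × 1.81×10^12 m³ × (905/1027) = 1.116×10^11 m³ of water.
Total added water ≈ 2.147×10^12 m³ over 3.47×10^14 m² → Δh = 6.19×10^-3 m = 6.19 mm.

≈ 6.19 mm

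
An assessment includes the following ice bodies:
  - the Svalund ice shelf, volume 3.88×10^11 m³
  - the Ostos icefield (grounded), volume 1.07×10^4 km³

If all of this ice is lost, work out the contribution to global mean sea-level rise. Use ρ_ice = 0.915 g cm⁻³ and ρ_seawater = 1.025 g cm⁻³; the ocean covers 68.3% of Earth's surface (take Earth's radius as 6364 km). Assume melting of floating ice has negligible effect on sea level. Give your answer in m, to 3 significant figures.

The Svalund ice shelf is floating and already displaces its own weight of water, so its melt adds essentially nothing to sea level.
Ostos: 1.07×10^4 km³ × (915/1025) = 9552 km³ of water.
Total added water ≈ 9.552×10^12 m³ over 3.48×10^14 m² → Δh = 0.0275 m.

≈ 0.0275 m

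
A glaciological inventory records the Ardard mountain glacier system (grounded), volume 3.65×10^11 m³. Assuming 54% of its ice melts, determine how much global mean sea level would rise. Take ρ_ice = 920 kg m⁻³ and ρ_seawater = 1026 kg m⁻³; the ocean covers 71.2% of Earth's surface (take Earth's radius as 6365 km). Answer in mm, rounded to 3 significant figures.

Ardard: 0.54 × 3.65×10^11 m³ × (920/1026) = 1.767×10^11 m³ of water.
Spread over 3.62×10^14 m² of ocean, Δh = 1.767×10^11 / 3.62×10^14 = 4.88×10^-4 m = 0.488 mm.

≈ 0.488 mm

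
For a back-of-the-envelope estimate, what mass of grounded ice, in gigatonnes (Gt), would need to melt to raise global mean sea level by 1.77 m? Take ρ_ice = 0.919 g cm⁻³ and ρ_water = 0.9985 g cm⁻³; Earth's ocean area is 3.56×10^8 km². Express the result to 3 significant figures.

Required water volume = Δh × A = 1.77 m × 3.56×10^14 m² = 6.301×10^14 m³.
ρ_w = 0.9985 g cm⁻³ = 998.5 kg m⁻³, so the mass of water = 6.301×10^14 m³ × 998.5 kg m⁻³ = 6.292×10^17 kg = 6.29×10^5 Gt (and the same mass of ice, by conservation).

≈ 6.29×10^5 Gt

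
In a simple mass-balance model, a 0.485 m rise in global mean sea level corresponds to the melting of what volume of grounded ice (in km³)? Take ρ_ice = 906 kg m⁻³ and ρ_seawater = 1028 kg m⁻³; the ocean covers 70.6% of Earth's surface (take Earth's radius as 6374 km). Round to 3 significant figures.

Required water volume = Δh × A = 0.485 m × 3.60×10^14 m² = 1.748×10^14 m³ = 1.748×10^5 km³.
Ice volume = water volume × ρ_w/ρ_ice = 1.748×10^5 × 1028/906 = 1.98×10^5 km³.

≈ 1.98×10^5 km³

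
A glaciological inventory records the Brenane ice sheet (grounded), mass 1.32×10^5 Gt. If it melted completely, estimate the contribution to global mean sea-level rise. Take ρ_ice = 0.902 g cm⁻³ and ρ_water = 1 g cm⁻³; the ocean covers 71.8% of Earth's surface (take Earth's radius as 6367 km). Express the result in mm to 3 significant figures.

≈ 361 mm

Brenane: 1.32×10^5 Gt = 1.320×10^17 kg; dividing by ρ_w = 1 g cm⁻³ = 1000 kg m⁻³ gives 1.320×10^14 m³ of water.
Spread over 3.66×10^14 m² of ocean, Δh = 1.320×10^14 / 3.66×10^14 = 0.361 m = 361 mm.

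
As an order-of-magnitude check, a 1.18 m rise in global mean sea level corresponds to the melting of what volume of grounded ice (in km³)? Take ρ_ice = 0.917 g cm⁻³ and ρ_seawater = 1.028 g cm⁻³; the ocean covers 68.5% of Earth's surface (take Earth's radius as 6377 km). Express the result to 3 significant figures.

≈ 4.63×10^5 km³

Required water volume = Δh × A = 1.18 m × 3.50×10^14 m² = 4.131×10^14 m³ = 4.131×10^5 km³.
Ice volume = water volume × ρ_w/ρ_ice = 4.131×10^5 × 1028/917 = 4.63×10^5 km³.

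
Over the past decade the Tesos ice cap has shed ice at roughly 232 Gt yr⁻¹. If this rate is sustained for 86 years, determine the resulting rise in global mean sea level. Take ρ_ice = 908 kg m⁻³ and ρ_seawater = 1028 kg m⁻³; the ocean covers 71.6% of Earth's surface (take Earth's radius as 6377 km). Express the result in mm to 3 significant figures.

≈ 53.0 mm

Total mass lost = 232 Gt/yr × 86 yr = 1.995×10^4 Gt = 1.995×10^16 kg.
ρ_w = 1028 kg m⁻³, so water volume = 1.995×10^16 / 1028 = 1.941×10^13 m³.
Δh = 1.941×10^13 / 3.66×10^14 = 0.0530 m = 53.0 mm.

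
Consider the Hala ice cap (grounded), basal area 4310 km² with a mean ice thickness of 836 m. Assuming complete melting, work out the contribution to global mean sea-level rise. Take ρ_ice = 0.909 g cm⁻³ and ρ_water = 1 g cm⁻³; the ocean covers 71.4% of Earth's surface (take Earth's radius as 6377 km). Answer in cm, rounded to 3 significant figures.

Hala: ice volume = 4310 km² × 836 m = 3603 km³; 3603 × (909/1000) = 3275 km³ of water.
Spread over 3.65×10^14 m² of ocean, Δh = 3.275×10^12 / 3.65×10^14 = 8.98×10^-3 m = 0.898 cm.

≈ 0.898 cm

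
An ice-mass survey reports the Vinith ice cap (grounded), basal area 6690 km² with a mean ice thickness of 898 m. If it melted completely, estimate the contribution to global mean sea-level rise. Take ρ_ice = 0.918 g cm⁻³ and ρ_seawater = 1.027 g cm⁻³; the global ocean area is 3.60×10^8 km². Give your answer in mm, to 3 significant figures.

Vinith: ice volume = 6690 km² × 898 m = 6008 km³; 6008 × (918/1027) = 5370 km³ of water.
Spread over 3.60×10^14 m² of ocean, Δh = 5.370×10^12 / 3.60×10^14 = 0.0149 m = 14.9 mm.

≈ 14.9 mm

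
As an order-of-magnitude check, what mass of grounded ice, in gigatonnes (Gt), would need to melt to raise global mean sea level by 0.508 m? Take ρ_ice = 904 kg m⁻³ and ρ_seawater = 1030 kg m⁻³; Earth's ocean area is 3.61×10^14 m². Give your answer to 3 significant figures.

Required water volume = Δh × A = 0.508 m × 3.61×10^14 m² = 1.834×10^14 m³.
ρ_w = 1030 kg m⁻³, so the mass of water = 1.834×10^14 m³ × 1030 kg m⁻³ = 1.889×10^17 kg = 1.89×10^5 Gt (and the same mass of ice, by conservation).

≈ 1.89×10^5 Gt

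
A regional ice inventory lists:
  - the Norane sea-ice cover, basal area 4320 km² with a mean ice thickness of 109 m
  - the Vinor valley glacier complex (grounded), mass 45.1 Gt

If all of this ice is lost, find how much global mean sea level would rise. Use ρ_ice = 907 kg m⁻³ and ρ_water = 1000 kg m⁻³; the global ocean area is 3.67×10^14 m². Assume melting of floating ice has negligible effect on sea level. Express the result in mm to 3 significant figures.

The Norane sea-ice cover is floating and already displaces its own weight of water, so its melt adds essentially nothing to sea level.
Vinor: 45.1 Gt = 4.510×10^13 kg; dividing by ρ_w = 1000 kg m⁻³ gives 4.510×10^10 m³ of water.
Total added water ≈ 4.510×10^10 m³ over 3.67×10^14 m² → Δh = 1.23×10^-4 m = 0.123 mm.

≈ 0.123 mm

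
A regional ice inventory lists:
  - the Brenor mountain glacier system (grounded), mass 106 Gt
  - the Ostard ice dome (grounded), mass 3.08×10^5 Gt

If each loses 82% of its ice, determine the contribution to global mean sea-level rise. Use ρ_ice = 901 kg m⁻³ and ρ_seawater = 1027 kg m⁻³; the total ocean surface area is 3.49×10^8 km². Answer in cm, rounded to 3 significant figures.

≈ 70.5 cm

Brenor: 0.82 × 106 Gt = 8.692×10^13 kg; dividing by ρ_w = 1027 kg m⁻³ gives 8.463×10^10 m³ of water.
Ostard: 0.82 × 3.08×10^5 Gt = 2.526×10^17 kg; dividing by ρ_w = 1027 kg m⁻³ gives 2.459×10^14 m³ of water.
Total added water ≈ 2.460×10^14 m³ over 3.49×10^14 m² → Δh = 0.705 m = 70.5 cm.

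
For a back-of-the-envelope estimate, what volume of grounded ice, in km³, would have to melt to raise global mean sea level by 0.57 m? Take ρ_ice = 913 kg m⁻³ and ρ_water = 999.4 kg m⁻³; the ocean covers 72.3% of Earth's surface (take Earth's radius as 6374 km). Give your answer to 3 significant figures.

≈ 2.30×10^5 km³

Required water volume = Δh × A = 0.57 m × 3.69×10^14 m² = 2.104×10^14 m³ = 2.104×10^5 km³.
Ice volume = water volume × ρ_w/ρ_ice = 2.104×10^5 × 999.4/913 = 2.30×10^5 km³.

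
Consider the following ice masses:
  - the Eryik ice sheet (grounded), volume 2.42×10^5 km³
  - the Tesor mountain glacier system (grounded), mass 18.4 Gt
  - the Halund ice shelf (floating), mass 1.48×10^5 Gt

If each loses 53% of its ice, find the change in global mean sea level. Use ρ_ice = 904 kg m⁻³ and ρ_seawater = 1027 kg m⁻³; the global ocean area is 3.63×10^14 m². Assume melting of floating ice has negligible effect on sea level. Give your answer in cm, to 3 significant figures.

Eryik: 0.53 × 2.42×10^5 km³ × (904/1027) = 1.129×10^5 km³ of water.
Tesor: 0.53 × 18.4 Gt = 9.752×10^12 kg; dividing by ρ_w = 1027 kg m⁻³ gives 9.496×10^9 m³ of water.
The Halund ice shelf is floating and already displaces its own weight of water, so its melt adds essentially nothing to sea level.
Total added water ≈ 1.129×10^14 m³ over 3.63×10^14 m² → Δh = 0.311 m = 31.1 cm.

≈ 31.1 cm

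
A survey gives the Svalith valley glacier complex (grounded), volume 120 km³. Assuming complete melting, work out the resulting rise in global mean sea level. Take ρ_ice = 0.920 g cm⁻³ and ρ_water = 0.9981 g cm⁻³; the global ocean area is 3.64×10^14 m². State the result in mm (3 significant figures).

Svalith: 120 km³ × (920/998.1) = 110.6 km³ of water.
Spread over 3.64×10^14 m² of ocean, Δh = 1.106×10^11 / 3.64×10^14 = 3.04×10^-4 m = 0.304 mm.

≈ 0.304 mm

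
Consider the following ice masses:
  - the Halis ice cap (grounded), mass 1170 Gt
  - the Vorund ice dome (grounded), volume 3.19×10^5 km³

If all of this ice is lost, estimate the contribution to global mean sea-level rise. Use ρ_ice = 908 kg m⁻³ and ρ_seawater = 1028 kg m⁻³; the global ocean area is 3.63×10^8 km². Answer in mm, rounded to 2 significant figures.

≈ 780 mm

Halis: 1170 Gt = 1.170×10^15 kg; dividing by ρ_w = 1028 kg m⁻³ gives 1.138×10^12 m³ of water.
Vorund: 3.19×10^5 km³ × (908/1028) = 2.818×10^5 km³ of water.
Total added water ≈ 2.829×10^14 m³ over 3.63×10^14 m² → Δh = 0.779 m = 780 mm.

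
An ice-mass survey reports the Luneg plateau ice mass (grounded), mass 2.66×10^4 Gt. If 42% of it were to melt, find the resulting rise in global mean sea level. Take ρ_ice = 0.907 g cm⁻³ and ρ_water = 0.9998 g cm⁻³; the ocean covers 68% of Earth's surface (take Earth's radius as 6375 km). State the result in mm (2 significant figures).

Luneg: 0.42 × 2.66×10^4 Gt = 1.117×10^16 kg; dividing by ρ_w = 0.9998 g cm⁻³ = 999.8 kg m⁻³ gives 1.117×10^13 m³ of water.
Spread over 3.47×10^14 m² of ocean, Δh = 1.117×10^13 / 3.47×10^14 = 0.0322 m = 32 mm.

≈ 32 mm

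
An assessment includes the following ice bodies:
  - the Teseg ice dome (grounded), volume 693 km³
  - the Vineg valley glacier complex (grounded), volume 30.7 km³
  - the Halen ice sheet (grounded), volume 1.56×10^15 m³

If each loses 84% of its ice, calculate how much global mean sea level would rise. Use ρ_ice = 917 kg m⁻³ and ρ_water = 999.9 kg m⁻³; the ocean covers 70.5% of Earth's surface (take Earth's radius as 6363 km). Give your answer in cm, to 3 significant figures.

≈ 335 cm

Teseg: 0.84 × 693 km³ × (917/999.9) = 533.9 km³ of water.
Vineg: 0.84 × 30.7 km³ × (917/999.9) = 23.65 km³ of water.
Halen: 0.84 × 1.56×10^15 m³ × (917/999.9) = 1.202×10^15 m³ of water.
Total added water ≈ 1.202×10^15 m³ over 3.59×10^14 m² → Δh = 3.35 m = 335 cm.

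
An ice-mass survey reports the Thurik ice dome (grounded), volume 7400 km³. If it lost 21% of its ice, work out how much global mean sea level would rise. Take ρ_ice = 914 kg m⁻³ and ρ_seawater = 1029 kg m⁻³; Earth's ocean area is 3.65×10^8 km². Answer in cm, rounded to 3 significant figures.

Thurik: 0.21 × 7400 km³ × (914/1029) = 1380 km³ of water.
Spread over 3.65×10^14 m² of ocean, Δh = 1.380×10^12 / 3.65×10^14 = 3.78×10^-3 m = 0.378 cm.

≈ 0.378 cm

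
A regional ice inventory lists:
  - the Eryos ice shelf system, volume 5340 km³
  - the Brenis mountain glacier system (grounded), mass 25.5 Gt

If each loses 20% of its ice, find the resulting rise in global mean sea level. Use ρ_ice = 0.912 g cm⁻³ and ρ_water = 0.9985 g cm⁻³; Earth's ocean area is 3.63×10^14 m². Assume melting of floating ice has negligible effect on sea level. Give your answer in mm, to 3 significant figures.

The Eryos ice shelf system is floating and already displaces its own weight of water, so its melt adds essentially nothing to sea level.
Brenis: 0.2 × 25.5 Gt = 5.100×10^12 kg; dividing by ρ_w = 0.9985 g cm⁻³ = 998.5 kg m⁻³ gives 5.108×10^9 m³ of water.
Total added water ≈ 5.108×10^9 m³ over 3.63×10^14 m² → Δh = 1.41×10^-5 m = 0.0141 mm.

≈ 0.0141 mm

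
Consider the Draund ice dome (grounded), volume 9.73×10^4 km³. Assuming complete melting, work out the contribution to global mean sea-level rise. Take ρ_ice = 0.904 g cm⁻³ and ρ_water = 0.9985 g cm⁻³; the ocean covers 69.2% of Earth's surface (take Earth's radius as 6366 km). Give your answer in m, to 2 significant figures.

Draund: 9.73×10^4 km³ × (904/998.5) = 8.809×10^4 km³ of water.
Spread over 3.52×10^14 m² of ocean, Δh = 8.809×10^13 / 3.52×10^14 = 0.250 m.

≈ 0.25 m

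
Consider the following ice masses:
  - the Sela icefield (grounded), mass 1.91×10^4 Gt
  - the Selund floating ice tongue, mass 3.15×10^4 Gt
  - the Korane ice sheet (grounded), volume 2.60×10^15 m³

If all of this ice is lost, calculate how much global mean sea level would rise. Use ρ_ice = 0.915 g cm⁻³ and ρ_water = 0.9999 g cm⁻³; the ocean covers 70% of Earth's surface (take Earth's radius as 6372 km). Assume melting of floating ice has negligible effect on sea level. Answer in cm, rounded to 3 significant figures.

≈ 672 cm

Sela: 1.91×10^4 Gt = 1.910×10^16 kg; dividing by ρ_w = 0.9999 g cm⁻³ = 999.9 kg m⁻³ gives 1.910×10^13 m³ of water.
The Selund floating ice tongue is floating and already displaces its own weight of water, so its melt adds essentially nothing to sea level.
Korane: 2.60×10^15 m³ × (915/999.9) = 2.379×10^15 m³ of water.
Total added water ≈ 2.398×10^15 m³ over 3.57×10^14 m² → Δh = 6.72 m = 672 cm.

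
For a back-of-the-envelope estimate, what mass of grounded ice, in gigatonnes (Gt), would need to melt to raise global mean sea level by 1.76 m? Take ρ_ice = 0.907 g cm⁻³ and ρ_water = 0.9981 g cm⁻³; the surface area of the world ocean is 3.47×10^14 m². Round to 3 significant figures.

Required water volume = Δh × A = 1.76 m × 3.47×10^14 m² = 6.107×10^14 m³.
ρ_w = 0.9981 g cm⁻³ = 998.1 kg m⁻³, so the mass of water = 6.107×10^14 m³ × 998.1 kg m⁻³ = 6.096×10^17 kg = 6.10×10^5 Gt (and the same mass of ice, by conservation).

≈ 6.10×10^5 Gt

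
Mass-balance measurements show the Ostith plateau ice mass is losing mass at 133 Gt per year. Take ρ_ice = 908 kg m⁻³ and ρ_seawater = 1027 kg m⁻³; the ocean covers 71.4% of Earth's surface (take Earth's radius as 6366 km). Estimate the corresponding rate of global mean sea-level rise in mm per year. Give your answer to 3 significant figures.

ρ_w = 1027 kg m⁻³. Annual water volume added = 133 Gt / ρ_w = 1.330×10^14 kg / 1027 kg m⁻³ = 1.295×10^11 m³.
Δh per year = 1.295×10^11 / 3.64×10^14 = 3.56×10^-4 m = 0.356 mm.

≈ 0.356 mm/yr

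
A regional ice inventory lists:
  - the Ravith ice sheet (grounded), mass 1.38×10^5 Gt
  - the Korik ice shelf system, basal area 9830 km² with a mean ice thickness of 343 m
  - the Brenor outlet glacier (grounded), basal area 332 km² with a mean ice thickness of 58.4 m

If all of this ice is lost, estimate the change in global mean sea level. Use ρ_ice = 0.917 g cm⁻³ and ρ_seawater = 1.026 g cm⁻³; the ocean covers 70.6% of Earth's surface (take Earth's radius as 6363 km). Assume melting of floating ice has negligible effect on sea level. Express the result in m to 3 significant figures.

≈ 0.374 m

Ravith: 1.38×10^5 Gt = 1.380×10^17 kg; dividing by ρ_w = 1.026 g cm⁻³ = 1026 kg m⁻³ gives 1.345×10^14 m³ of water.
The Korik ice shelf system is floating and already displaces its own weight of water, so its melt adds essentially nothing to sea level.
Brenor: ice volume = 332 km² × 58.4 m = 19.39 km³; 19.39 × (917/1026) = 17.33 km³ of water.
Total added water ≈ 1.345×10^14 m³ over 3.59×10^14 m² → Δh = 0.374 m.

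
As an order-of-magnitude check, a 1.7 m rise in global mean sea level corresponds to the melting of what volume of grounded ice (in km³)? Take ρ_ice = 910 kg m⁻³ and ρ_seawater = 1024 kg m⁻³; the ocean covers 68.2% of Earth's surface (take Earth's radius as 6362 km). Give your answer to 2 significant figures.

≈ 6.6×10^5 km³

Required water volume = Δh × A = 1.7 m × 3.47×10^14 m² = 5.897×10^14 m³ = 5.897×10^5 km³.
Ice volume = water volume × ρ_w/ρ_ice = 5.897×10^5 × 1024/910 = 6.6×10^5 km³.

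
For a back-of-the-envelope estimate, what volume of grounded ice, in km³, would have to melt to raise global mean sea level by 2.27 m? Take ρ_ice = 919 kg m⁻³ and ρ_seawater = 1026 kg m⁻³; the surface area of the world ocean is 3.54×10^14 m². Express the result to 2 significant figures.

Required water volume = Δh × A = 2.27 m × 3.54×10^14 m² = 8.036×10^14 m³ = 8.036×10^5 km³.
Ice volume = water volume × ρ_w/ρ_ice = 8.036×10^5 × 1026/919 = 9.0×10^5 km³.

≈ 9.0×10^5 km³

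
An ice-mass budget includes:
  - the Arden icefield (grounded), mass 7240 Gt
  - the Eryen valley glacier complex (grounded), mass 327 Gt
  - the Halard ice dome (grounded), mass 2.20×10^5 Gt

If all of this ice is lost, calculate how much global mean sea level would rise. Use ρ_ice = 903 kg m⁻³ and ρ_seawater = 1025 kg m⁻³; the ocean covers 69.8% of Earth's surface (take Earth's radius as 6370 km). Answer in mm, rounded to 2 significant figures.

Arden: 7240 Gt = 7.240×10^15 kg; dividing by ρ_w = 1025 kg m⁻³ gives 7.063×10^12 m³ of water.
Eryen: 327 Gt = 3.270×10^14 kg; dividing by ρ_w = 1025 kg m⁻³ gives 3.190×10^11 m³ of water.
Halard: 2.20×10^5 Gt = 2.200×10^17 kg; dividing by ρ_w = 1025 kg m⁻³ gives 2.146×10^14 m³ of water.
Total added water ≈ 2.220×10^14 m³ over 3.56×10^14 m² → Δh = 0.624 m = 620 mm.

≈ 620 mm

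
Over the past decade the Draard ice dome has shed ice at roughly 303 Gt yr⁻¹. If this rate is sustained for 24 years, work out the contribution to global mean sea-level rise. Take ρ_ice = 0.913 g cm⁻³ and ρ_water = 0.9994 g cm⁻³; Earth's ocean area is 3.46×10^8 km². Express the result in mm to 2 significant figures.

≈ 21 mm

Total mass lost = 303 Gt/yr × 24 yr = 7272 Gt = 7.272×10^15 kg.
ρ_w = 0.9994 g cm⁻³ = 999.4 kg m⁻³, so water volume = 7.272×10^15 / 999.4 = 7.276×10^12 m³.
Δh = 7.276×10^12 / 3.46×10^14 = 0.0210 m = 21 mm.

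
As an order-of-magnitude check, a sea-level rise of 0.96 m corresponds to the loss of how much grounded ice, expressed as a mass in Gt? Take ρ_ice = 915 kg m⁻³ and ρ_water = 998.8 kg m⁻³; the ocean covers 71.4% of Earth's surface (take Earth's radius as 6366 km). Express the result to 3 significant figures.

Required water volume = Δh × A = 0.96 m × 3.64×10^14 m² = 3.491×10^14 m³.
ρ_w = 998.8 kg m⁻³, so the mass of water = 3.491×10^14 m³ × 998.8 kg m⁻³ = 3.487×10^17 kg = 3.49×10^5 Gt (and the same mass of ice, by conservation).

≈ 3.49×10^5 Gt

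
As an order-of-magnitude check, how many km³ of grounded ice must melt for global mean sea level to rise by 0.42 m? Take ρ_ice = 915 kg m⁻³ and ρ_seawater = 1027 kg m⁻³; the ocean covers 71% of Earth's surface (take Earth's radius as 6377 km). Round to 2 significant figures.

Required water volume = Δh × A = 0.42 m × 3.63×10^14 m² = 1.524×10^14 m³ = 1.524×10^5 km³.
Ice volume = water volume × ρ_w/ρ_ice = 1.524×10^5 × 1027/915 = 1.7×10^5 km³.

≈ 1.7×10^5 km³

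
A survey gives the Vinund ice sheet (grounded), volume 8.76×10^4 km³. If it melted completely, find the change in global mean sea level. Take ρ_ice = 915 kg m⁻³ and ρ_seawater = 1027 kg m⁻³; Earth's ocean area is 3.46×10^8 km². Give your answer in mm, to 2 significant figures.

≈ 230 mm

Vinund: 8.76×10^4 km³ × (915/1027) = 7.805×10^4 km³ of water.
Spread over 3.46×10^14 m² of ocean, Δh = 7.805×10^13 / 3.46×10^14 = 0.226 m = 230 mm.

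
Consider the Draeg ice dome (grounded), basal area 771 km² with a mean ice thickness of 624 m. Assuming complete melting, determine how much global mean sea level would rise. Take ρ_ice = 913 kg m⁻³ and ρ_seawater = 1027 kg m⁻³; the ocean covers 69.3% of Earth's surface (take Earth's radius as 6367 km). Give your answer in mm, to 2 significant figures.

≈ 1.2 mm

Draeg: ice volume = 771 km² × 624 m = 481.1 km³; 481.1 × (913/1027) = 427.7 km³ of water.
Spread over 3.53×10^14 m² of ocean, Δh = 4.277×10^11 / 3.53×10^14 = 1.21×10^-3 m = 1.2 mm.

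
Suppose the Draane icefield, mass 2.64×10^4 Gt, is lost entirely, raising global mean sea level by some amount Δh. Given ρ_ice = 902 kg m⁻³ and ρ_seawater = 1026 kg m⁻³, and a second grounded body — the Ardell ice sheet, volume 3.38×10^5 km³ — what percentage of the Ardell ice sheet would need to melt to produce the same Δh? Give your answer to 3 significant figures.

≈ 8.66 %

Equal sea-level rise means equal mass of meltwater, i.e. equal mass of ice lost.
Ice mass of Draane: 2.640×10^16 kg; ice mass of Ardell: 3.049×10^17 kg.
Fraction required = 2.640×10^16 / 3.049×10^17 = 0.0866 → 8.66 %.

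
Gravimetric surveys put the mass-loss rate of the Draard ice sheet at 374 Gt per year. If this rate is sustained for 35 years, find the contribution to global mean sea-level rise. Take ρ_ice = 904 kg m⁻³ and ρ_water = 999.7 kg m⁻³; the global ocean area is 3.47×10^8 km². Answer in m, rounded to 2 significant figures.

≈ 0.038 m

Total mass lost = 374 Gt/yr × 35 yr = 1.309×10^4 Gt = 1.309×10^16 kg.
ρ_w = 999.7 kg m⁻³, so water volume = 1.309×10^16 / 999.7 = 1.309×10^13 m³.
Δh = 1.309×10^13 / 3.47×10^14 = 0.0377 m.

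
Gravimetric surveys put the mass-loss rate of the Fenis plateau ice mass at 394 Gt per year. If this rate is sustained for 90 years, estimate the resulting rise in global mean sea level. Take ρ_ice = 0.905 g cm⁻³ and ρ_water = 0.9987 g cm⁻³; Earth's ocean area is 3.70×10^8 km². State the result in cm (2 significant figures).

Total mass lost = 394 Gt/yr × 90 yr = 3.546×10^4 Gt = 3.546×10^16 kg.
ρ_w = 0.9987 g cm⁻³ = 998.7 kg m⁻³, so water volume = 3.546×10^16 / 998.7 = 3.551×10^13 m³.
Δh = 3.551×10^13 / 3.70×10^14 = 0.0960 m = 9.6 cm.

≈ 9.6 cm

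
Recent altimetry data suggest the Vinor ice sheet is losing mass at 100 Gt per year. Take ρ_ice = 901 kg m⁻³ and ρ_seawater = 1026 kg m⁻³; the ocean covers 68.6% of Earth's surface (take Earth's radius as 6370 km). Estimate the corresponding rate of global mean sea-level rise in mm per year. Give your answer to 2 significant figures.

≈ 0.28 mm/yr

ρ_w = 1026 kg m⁻³. Annual water volume added = 100 Gt / ρ_w = 1.000×10^14 kg / 1026 kg m⁻³ = 9.747×10^10 m³.
Δh per year = 9.747×10^10 / 3.50×10^14 = 2.79×10^-4 m = 0.28 mm.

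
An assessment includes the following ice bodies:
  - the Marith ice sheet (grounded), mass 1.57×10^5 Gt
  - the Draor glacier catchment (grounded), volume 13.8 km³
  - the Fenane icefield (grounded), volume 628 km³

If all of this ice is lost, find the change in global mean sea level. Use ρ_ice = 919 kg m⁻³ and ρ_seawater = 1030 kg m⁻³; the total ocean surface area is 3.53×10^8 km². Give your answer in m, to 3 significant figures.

Marith: 1.57×10^5 Gt = 1.570×10^17 kg; dividing by ρ_w = 1030 kg m⁻³ gives 1.524×10^14 m³ of water.
Draor: 13.8 km³ × (919/1030) = 12.31 km³ of water.
Fenane: 628 km³ × (919/1030) = 560.3 km³ of water.
Total added water ≈ 1.530×10^14 m³ over 3.53×10^14 m² → Δh = 0.433 m.

≈ 0.433 m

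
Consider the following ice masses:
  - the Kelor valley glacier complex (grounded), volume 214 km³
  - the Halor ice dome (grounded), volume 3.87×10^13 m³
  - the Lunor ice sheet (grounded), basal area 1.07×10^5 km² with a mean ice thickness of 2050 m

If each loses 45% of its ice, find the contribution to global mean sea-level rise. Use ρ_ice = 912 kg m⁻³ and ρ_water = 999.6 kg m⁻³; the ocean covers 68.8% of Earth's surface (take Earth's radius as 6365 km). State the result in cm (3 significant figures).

Kelor: 0.45 × 214 km³ × (912/999.6) = 87.86 km³ of water.
Halor: 0.45 × 3.87×10^13 m³ × (912/999.6) = 1.589×10^13 m³ of water.
Lunor: ice volume = 1.07×10^5 km² × 2050 m = 2.194×10^5 km³; 0.45 × 2.194×10^5 × (912/999.6) = 9.006×10^4 km³ of water.
Total added water ≈ 1.060×10^14 m³ over 3.50×10^14 m² → Δh = 0.303 m = 30.3 cm.

≈ 30.3 cm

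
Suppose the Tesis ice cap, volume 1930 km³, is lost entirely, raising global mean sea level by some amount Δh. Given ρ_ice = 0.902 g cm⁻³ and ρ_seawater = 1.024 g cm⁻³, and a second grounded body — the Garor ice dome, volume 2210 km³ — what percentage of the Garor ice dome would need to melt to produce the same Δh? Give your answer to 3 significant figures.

≈ 87.3 %

Equal sea-level rise means equal mass of meltwater, i.e. equal mass of ice lost.
Ice mass of Tesis: 1.741×10^15 kg; ice mass of Garor: 1.993×10^15 kg.
Fraction required = 1.741×10^15 / 1.993×10^15 = 0.873 → 87.3 %.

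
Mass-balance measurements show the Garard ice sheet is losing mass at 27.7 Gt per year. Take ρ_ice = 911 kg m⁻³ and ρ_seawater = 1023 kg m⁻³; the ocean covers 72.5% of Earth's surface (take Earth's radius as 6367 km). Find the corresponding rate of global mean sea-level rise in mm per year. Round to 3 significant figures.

≈ 0.0733 mm/yr

ρ_w = 1023 kg m⁻³. Annual water volume added = 27.7 Gt / ρ_w = 2.770×10^13 kg / 1023 kg m⁻³ = 2.708×10^10 m³.
Δh per year = 2.708×10^10 / 3.69×10^14 = 7.33×10^-5 m = 0.0733 mm.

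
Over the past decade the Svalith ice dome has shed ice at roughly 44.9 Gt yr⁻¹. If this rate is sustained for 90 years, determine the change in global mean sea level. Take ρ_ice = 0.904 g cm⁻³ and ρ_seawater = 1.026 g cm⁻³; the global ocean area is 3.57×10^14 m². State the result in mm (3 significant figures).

Total mass lost = 44.9 Gt/yr × 90 yr = 4041 Gt = 4.041×10^15 kg.
ρ_w = 1.026 g cm⁻³ = 1026 kg m⁻³, so water volume = 4.041×10^15 / 1026 = 3.939×10^12 m³.
Δh = 3.939×10^12 / 3.57×10^14 = 0.0110 m = 11.0 mm.

≈ 11.0 mm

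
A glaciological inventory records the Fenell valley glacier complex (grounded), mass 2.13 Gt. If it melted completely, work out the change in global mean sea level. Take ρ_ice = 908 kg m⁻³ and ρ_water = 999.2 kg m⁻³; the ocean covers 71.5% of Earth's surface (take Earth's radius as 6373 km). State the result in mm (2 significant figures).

≈ 5.8×10^-3 mm

Fenell: 2.13 Gt = 2.130×10^12 kg; dividing by ρ_w = 999.2 kg m⁻³ gives 2.132×10^9 m³ of water.
Spread over 3.65×10^14 m² of ocean, Δh = 2.132×10^9 / 3.65×10^14 = 5.84×10^-6 m = 5.8×10^-3 mm.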